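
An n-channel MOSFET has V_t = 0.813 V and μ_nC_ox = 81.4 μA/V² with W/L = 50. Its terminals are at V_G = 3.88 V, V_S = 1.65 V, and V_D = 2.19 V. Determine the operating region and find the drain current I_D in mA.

Triode; I_D = 2.52 mA

V_GS = V_G − V_S = 3.88 − 1.65 = 2.23 V; V_DS = V_D − V_S = 2.19 − 1.65 = 0.54 V.
k_n = μ_nC_ox · (W/L) = 4.07 mA/V².
V_ov = V_GS − V_t = 2.23 − 0.813 = 1.42 V.
Since V_DS = 0.54 V < V_ov = 1.42 V, the device is in the triode region.
I_D = k_n [V_ov · V_DS − ½ V_DS²] = 4.07 × [1.42 × 0.54 − 0.5 × 0.54²] = 2.52 mA.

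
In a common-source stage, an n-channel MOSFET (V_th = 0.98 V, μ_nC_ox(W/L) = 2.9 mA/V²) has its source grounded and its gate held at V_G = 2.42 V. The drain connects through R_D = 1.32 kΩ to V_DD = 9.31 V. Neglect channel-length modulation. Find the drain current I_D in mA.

I_D = 3.01 mA

V_GS = V_G = 2.42 V, so V_ov = 2.42 − 0.98 = 1.44 V.
Assume saturation: I_D = ½ k_n V_ov² = 0.5 × 2.9 × 1.44² = 3.01 mA, giving V_DS = V_DD − I_D R_D = 9.31 − 3.01 × 1.32 = 5.34 V.
V_DS = 5.34 V ≥ V_ov = 1.44 V, confirming saturation.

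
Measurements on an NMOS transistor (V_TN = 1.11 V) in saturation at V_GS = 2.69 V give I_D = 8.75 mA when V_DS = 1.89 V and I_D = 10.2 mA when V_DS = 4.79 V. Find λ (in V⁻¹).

With V_GS fixed, I_D ∝ (1 + λ V_DS) in saturation, so I_D2/I_D1 = (1 + λ V_DS2)/(1 + λ V_DS1).
10.2/8.75 = 1.166 = (1 + 4.79 λ)/(1 + 1.89 λ).
Solving: λ (I_D1 V_DS2 − I_D2 V_DS1) = I_D2 − I_D1, so λ = (10.2 − 8.75) / (8.75 × 4.79 − 10.2 × 1.89) = 1.45 / 22.6 = 0.0641 V⁻¹.

λ = 0.0641 V⁻¹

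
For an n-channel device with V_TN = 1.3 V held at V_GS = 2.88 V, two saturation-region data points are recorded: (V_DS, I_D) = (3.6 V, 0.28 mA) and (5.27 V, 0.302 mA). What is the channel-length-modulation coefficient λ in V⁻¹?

λ = 0.0566 V⁻¹

With V_GS fixed, I_D ∝ (1 + λ V_DS) in saturation, so I_D2/I_D1 = (1 + λ V_DS2)/(1 + λ V_DS1).
0.302/0.28 = 1.079 = (1 + 5.27 λ)/(1 + 3.6 λ).
Solving: λ (I_D1 V_DS2 − I_D2 V_DS1) = I_D2 − I_D1, so λ = (0.302 − 0.28) / (0.28 × 5.27 − 0.302 × 3.6) = 0.022 / 0.388 = 0.0566 V⁻¹.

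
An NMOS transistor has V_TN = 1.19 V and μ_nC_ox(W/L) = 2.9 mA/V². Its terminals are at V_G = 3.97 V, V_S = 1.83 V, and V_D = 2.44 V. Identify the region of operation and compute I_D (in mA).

Triode; I_D = 1.14 mA

V_GS = V_G − V_S = 3.97 − 1.83 = 2.14 V; V_DS = V_D − V_S = 2.44 − 1.83 = 0.61 V.
V_ov = V_GS − V_TN = 2.14 − 1.19 = 0.95 V.
Since V_DS = 0.61 V < V_ov = 0.95 V, the device is in the triode region.
I_D = k_n [V_ov · V_DS − ½ V_DS²] = 2.9 × [0.95 × 0.61 − 0.5 × 0.61²] = 1.14 mA.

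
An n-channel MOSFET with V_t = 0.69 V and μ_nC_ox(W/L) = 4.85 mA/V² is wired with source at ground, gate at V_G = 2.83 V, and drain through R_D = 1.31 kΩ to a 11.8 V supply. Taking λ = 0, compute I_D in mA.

V_GS = V_G = 2.83 V, so V_ov = 2.83 − 0.69 = 2.14 V.
Assume saturation: I_D = ½ k_n V_ov² = 0.5 × 4.85 × 2.14² = 11.1 mA, giving V_DS = V_DD − I_D R_D = 11.8 − 11.1 × 1.31 = -2.75 V.
But -2.75 V < V_ov = 2.14 V, so the device is actually in triode.
In triode I_D = k_n[V_ov V_DS − ½ V_DS²] and I_D = (V_DD − V_DS)/R_D. Equating: 3.18 V_DS² − 14.6 V_DS + 11.8 = 0, giving V_DS = 1.05 V (the root below V_ov).
I_D = (11.8 − 1.05) / 1.31 = 8.21 mA.

I_D = 8.21 mA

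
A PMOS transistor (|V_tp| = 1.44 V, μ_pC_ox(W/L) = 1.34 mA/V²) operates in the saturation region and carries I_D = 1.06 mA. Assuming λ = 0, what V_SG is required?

In saturation I_D = ½ k_p (V_SG − |V_tp|)², so V_SG − |V_tp| = √(2 I_D / k_p) = √(2 × 1.06 / 1.34) = 1.26 V.
V_SG = 1.44 + 1.26 = 2.7 V.

V_SG = 2.70 V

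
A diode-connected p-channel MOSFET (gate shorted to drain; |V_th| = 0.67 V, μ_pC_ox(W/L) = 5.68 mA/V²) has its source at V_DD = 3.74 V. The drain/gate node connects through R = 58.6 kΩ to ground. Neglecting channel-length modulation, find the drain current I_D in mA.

With gate tied to drain, V_SG = V_SD ≥ V_SG − |V_th|, so the device is in saturation.
KCL at the drain: ½ k_p (V_SG − |V_th|)² = (V_DD − V_SG)/R.
Let x = V_SG − 0.67. Then 166 x² + x − 3.07 = 0, giving x = 0.133 V (positive root), so V_SG = 0.803 V.
I_D = (V_DD − V_SG)/R = (3.74 − 0.803) / 58.6 = 0.0501 mA.

I_D = 0.0501 mA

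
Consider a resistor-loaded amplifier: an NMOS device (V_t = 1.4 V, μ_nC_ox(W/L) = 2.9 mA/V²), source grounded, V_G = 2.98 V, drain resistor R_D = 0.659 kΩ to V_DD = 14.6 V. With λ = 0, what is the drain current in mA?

V_GS = V_G = 2.98 V, so V_ov = 2.98 − 1.4 = 1.58 V.
Assume saturation: I_D = ½ k_n V_ov² = 0.5 × 2.9 × 1.58² = 3.62 mA, giving V_DS = V_DD − I_D R_D = 14.6 − 3.62 × 0.659 = 12.2 V.
V_DS = 12.2 V ≥ V_ov = 1.58 V, confirming saturation.

I_D = 3.62 mA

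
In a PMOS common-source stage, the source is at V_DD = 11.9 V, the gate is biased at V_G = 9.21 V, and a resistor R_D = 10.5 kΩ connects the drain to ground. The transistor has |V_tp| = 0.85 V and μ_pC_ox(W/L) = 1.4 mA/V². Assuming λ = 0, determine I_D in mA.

I_D = 1.09 mA

V_SG = V_DD − V_G = 11.9 − 9.21 = 2.69 V, so V_ov = 2.69 − 0.85 = 1.84 V.
Assume saturation: I_D = ½ k_p V_ov² = 0.5 × 1.4 × 1.84² = 2.37 mA, giving V_SD = V_DD − I_D R_D = 11.9 − 2.37 × 10.5 = -13 V.
But -13 V < V_ov = 1.84 V, so the device is actually in triode.
In triode I_D = k_p[V_ov V_SD − ½ V_SD²] and I_D = (V_DD − V_SD)/R_D. Equating: 7.35 V_SD² − 28.05 V_SD + 11.9 = 0, giving V_SD = 0.486 V (the root below V_ov).
I_D = (11.9 − 0.486) / 10.5 = 1.09 mA.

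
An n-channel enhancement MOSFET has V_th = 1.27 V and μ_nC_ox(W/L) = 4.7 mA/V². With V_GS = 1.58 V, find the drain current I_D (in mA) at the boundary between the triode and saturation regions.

At the boundary V_DS = V_ov = V_GS − V_th = 1.58 − 1.27 = 0.31 V.
I_D = ½ k_n V_ov² = 0.5 × 4.7 × 0.31² = 0.226 mA.

I_D = 0.226 mA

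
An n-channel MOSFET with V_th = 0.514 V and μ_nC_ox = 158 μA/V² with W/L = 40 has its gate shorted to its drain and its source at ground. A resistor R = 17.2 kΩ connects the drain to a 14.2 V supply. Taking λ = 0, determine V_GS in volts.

V_GS = 1.01 V

With gate tied to drain, V_GS = V_DS ≥ V_GS − V_th, so the device is in saturation.
k_n = μ_nC_ox · (W/L) = 6.32 mA/V².
KCL at the drain: ½ k_n (V_GS − V_th)² = (V_DD − V_GS)/R.
Let x = V_GS − 0.514. Then 54.4 x² + x − 13.69 = 0, giving x = 0.493 V (positive root), so V_GS = 1.01 V.
I_D = (V_DD − V_GS)/R = (14.2 − 1.01) / 17.2 = 0.767 mA.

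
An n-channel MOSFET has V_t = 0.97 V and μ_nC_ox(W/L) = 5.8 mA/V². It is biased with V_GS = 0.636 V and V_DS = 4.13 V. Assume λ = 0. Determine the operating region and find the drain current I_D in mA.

Cutoff; I_D = 0 mA

V_GS = 0.636 V < V_t = 0.97 V, so the transistor is in cutoff.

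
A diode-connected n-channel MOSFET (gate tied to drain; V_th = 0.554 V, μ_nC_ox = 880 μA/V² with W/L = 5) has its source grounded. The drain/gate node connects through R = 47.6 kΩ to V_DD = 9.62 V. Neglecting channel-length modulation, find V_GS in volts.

With gate tied to drain, V_GS = V_DS ≥ V_GS − V_th, so the device is in saturation.
k_n = μ_nC_ox · (W/L) = 4.4 mA/V².
KCL at the drain: ½ k_n (V_GS − V_th)² = (V_DD − V_GS)/R.
Let x = V_GS − 0.554. Then 105 x² + x − 9.066 = 0, giving x = 0.289 V (positive root), so V_GS = 0.843 V.
I_D = (V_DD − V_GS)/R = (9.62 − 0.843) / 47.6 = 0.184 mA.

V_GS = 0.843 V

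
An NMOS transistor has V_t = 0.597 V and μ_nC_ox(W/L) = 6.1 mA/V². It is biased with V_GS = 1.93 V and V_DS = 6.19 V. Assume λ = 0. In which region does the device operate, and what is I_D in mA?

Saturation; I_D = 5.42 mA

V_ov = V_GS − V_t = 1.93 − 0.597 = 1.33 V.
Since V_DS = 6.19 V ≥ V_ov = 1.33 V, the device is in saturation.
I_D = ½ k_n V_ov² = 0.5 × 6.1 × 1.33² = 5.42 mA.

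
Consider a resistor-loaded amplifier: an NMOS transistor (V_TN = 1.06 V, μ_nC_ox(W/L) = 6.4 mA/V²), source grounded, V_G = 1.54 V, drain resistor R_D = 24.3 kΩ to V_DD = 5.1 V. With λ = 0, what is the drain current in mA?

V_GS = V_G = 1.54 V, so V_ov = 1.54 − 1.06 = 0.48 V.
Assume saturation: I_D = ½ k_n V_ov² = 0.5 × 6.4 × 0.48² = 0.737 mA, giving V_DS = V_DD − I_D R_D = 5.1 − 0.737 × 24.3 = -12.8 V.
But -12.8 V < V_ov = 0.48 V, so the device is actually in triode.
In triode I_D = k_n[V_ov V_DS − ½ V_DS²] and I_D = (V_DD − V_DS)/R_D. Equating: 77.8 V_DS² − 75.65 V_DS + 5.1 = 0, giving V_DS = 0.0729 V (the root below V_ov).
I_D = (5.1 − 0.0729) / 24.3 = 0.207 mA.

I_D = 0.207 mA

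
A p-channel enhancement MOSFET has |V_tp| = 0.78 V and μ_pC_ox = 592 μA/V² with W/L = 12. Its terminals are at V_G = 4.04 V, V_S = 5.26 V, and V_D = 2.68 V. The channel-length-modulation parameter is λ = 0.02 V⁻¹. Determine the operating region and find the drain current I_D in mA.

V_SG = V_S − V_G = 5.26 − 4.04 = 1.22 V; V_SD = V_S − V_D = 5.26 − 2.68 = 2.58 V.
k_p = μ_pC_ox · (W/L) = 7.104 mA/V².
V_ov = V_SG − |V_tp| = 1.22 − 0.78 = 0.44 V.
Since V_SD = 2.58 V ≥ V_ov = 0.44 V, the device is in saturation.
I_D = ½ k_p V_ov² (1 + λ V_SD) = 0.5 × 7.104 × 0.44² × (1 + 0.02 × 2.58) = 0.723 mA.

Saturation; I_D = 0.723 mA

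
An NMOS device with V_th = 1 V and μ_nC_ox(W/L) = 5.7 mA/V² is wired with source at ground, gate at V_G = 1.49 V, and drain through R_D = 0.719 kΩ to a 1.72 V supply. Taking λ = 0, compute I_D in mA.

V_GS = V_G = 1.49 V, so V_ov = 1.49 − 1 = 0.49 V.
Assume saturation: I_D = ½ k_n V_ov² = 0.5 × 5.7 × 0.49² = 0.684 mA, giving V_DS = V_DD − I_D R_D = 1.72 − 0.684 × 0.719 = 1.23 V.
V_DS = 1.23 V ≥ V_ov = 0.49 V, confirming saturation.

I_D = 0.684 mA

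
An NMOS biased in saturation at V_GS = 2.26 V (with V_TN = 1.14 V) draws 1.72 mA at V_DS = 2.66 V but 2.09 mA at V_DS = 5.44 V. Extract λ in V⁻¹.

With V_GS fixed, I_D ∝ (1 + λ V_DS) in saturation, so I_D2/I_D1 = (1 + λ V_DS2)/(1 + λ V_DS1).
2.09/1.72 = 1.215 = (1 + 5.44 λ)/(1 + 2.66 λ).
Solving: λ (I_D1 V_DS2 − I_D2 V_DS1) = I_D2 − I_D1, so λ = (2.09 − 1.72) / (1.72 × 5.44 − 2.09 × 2.66) = 0.37 / 3.8 = 0.0974 V⁻¹.

λ = 0.0974 V⁻¹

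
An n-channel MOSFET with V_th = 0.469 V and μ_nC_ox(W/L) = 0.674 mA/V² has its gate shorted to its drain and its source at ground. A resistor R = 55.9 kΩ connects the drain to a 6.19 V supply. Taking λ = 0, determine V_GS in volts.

With gate tied to drain, V_GS = V_DS ≥ V_GS − V_th, so the device is in saturation.
KCL at the drain: ½ k_n (V_GS − V_th)² = (V_DD − V_GS)/R.
Let x = V_GS − 0.469. Then 18.8 x² + x − 5.721 = 0, giving x = 0.525 V (positive root), so V_GS = 0.994 V.
I_D = (V_DD − V_GS)/R = (6.19 − 0.994) / 55.9 = 0.0929 mA.

V_GS = 0.994 V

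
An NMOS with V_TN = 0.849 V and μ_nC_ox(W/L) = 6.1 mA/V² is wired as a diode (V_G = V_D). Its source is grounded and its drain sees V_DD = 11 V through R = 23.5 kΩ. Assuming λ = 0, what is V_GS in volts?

With gate tied to drain, V_GS = V_DS ≥ V_GS − V_TN, so the device is in saturation.
KCL at the drain: ½ k_n (V_GS − V_TN)² = (V_DD − V_GS)/R.
Let x = V_GS − 0.849. Then 71.7 x² + x − 10.15 = 0, giving x = 0.369 V (positive root), so V_GS = 1.22 V.
I_D = (V_DD − V_GS)/R = (11 − 1.22) / 23.5 = 0.416 mA.

V_GS = 1.22 V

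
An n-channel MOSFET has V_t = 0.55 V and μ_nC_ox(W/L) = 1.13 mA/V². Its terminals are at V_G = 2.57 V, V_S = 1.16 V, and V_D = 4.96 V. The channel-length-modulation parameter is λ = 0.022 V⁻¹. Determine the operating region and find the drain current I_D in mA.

Saturation; I_D = 0.453 mA

V_GS = V_G − V_S = 2.57 − 1.16 = 1.41 V; V_DS = V_D − V_S = 4.96 − 1.16 = 3.8 V.
V_ov = V_GS − V_t = 1.41 − 0.55 = 0.86 V.
Since V_DS = 3.8 V ≥ V_ov = 0.86 V, the device is in saturation.
I_D = ½ k_n V_ov² (1 + λ V_DS) = 0.5 × 1.13 × 0.86² × (1 + 0.022 × 3.8) = 0.453 mA.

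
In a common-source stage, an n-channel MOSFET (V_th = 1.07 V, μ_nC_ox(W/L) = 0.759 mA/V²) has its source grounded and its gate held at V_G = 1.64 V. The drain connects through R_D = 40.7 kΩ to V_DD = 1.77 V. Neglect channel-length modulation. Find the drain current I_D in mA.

I_D = 0.0409 mA

V_GS = V_G = 1.64 V, so V_ov = 1.64 − 1.07 = 0.57 V.
Assume saturation: I_D = ½ k_n V_ov² = 0.5 × 0.759 × 0.57² = 0.123 mA, giving V_DS = V_DD − I_D R_D = 1.77 − 0.123 × 40.7 = -3.25 V.
But -3.25 V < V_ov = 0.57 V, so the device is actually in triode.
In triode I_D = k_n[V_ov V_DS − ½ V_DS²] and I_D = (V_DD − V_DS)/R_D. Equating: 15.4 V_DS² − 18.61 V_DS + 1.77 = 0, giving V_DS = 0.104 V (the root below V_ov).
I_D = (1.77 − 0.104) / 40.7 = 0.0409 mA.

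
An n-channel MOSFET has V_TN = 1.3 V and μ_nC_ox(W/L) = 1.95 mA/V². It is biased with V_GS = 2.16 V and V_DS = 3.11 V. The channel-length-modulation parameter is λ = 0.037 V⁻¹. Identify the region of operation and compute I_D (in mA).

Saturation; I_D = 0.804 mA

V_ov = V_GS − V_TN = 2.16 − 1.3 = 0.86 V.
Since V_DS = 3.11 V ≥ V_ov = 0.86 V, the device is in saturation.
I_D = ½ k_n V_ov² (1 + λ V_DS) = 0.5 × 1.95 × 0.86² × (1 + 0.037 × 3.11) = 0.804 mA.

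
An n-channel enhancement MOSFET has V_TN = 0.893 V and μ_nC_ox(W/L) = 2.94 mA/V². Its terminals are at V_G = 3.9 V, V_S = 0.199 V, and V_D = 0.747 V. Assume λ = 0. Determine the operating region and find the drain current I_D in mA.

V_GS = V_G − V_S = 3.9 − 0.199 = 3.7 V; V_DS = V_D − V_S = 0.747 − 0.199 = 0.548 V.
V_ov = V_GS − V_TN = 3.7 − 0.893 = 2.81 V.
Since V_DS = 0.548 V < V_ov = 2.81 V, the device is in the triode region.
I_D = k_n [V_ov · V_DS − ½ V_DS²] = 2.94 × [2.81 × 0.548 − 0.5 × 0.548²] = 4.08 mA.

Triode; I_D = 4.08 mA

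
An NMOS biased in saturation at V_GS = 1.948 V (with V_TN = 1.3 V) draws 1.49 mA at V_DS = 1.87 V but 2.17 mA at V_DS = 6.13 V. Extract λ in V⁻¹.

With V_GS fixed, I_D ∝ (1 + λ V_DS) in saturation, so I_D2/I_D1 = (1 + λ V_DS2)/(1 + λ V_DS1).
2.17/1.49 = 1.456 = (1 + 6.13 λ)/(1 + 1.87 λ).
Solving: λ (I_D1 V_DS2 − I_D2 V_DS1) = I_D2 − I_D1, so λ = (2.17 − 1.49) / (1.49 × 6.13 − 2.17 × 1.87) = 0.68 / 5.08 = 0.134 V⁻¹.

λ = 0.134 V⁻¹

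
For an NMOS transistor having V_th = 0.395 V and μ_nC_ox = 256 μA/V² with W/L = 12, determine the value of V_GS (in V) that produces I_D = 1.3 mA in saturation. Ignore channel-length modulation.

k_n = μ_nC_ox · (W/L) = 3.072 mA/V².
In saturation I_D = ½ k_n (V_GS − V_th)², so V_GS − V_th = √(2 I_D / k_n) = √(2 × 1.3 / 3.072) = 0.92 V.
V_GS = 0.395 + 0.92 = 1.31 V.

V_GS = 1.31 V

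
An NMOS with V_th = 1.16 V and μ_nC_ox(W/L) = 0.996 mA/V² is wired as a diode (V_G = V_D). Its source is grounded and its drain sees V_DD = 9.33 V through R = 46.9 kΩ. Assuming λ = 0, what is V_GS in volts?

V_GS = 1.73 V

With gate tied to drain, V_GS = V_DS ≥ V_GS − V_th, so the device is in saturation.
KCL at the drain: ½ k_n (V_GS − V_th)² = (V_DD − V_GS)/R.
Let x = V_GS − 1.16. Then 23.4 x² + x − 8.17 = 0, giving x = 0.57 V (positive root), so V_GS = 1.73 V.
I_D = (V_DD − V_GS)/R = (9.33 − 1.73) / 46.9 = 0.162 mA.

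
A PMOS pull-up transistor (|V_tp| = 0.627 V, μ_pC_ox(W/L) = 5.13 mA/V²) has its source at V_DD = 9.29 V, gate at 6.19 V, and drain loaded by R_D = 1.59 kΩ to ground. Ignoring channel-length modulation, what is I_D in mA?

I_D = 5.54 mA

V_SG = V_DD − V_G = 9.29 − 6.19 = 3.1 V, so V_ov = 3.1 − 0.627 = 2.47 V.
Assume saturation: I_D = ½ k_p V_ov² = 0.5 × 5.13 × 2.47² = 15.7 mA, giving V_SD = V_DD − I_D R_D = 9.29 − 15.7 × 1.59 = -15.7 V.
But -15.7 V < V_ov = 2.47 V, so the device is actually in triode.
In triode I_D = k_p[V_ov V_SD − ½ V_SD²] and I_D = (V_DD − V_SD)/R_D. Equating: 4.08 V_SD² − 21.17 V_SD + 9.29 = 0, giving V_SD = 0.484 V (the root below V_ov).
I_D = (9.29 − 0.484) / 1.59 = 5.54 mA.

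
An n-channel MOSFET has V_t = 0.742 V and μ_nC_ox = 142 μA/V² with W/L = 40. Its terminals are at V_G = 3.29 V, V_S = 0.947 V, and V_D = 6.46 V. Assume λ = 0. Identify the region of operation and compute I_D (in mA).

Saturation; I_D = 7.28 mA

V_GS = V_G − V_S = 3.29 − 0.947 = 2.34 V; V_DS = V_D − V_S = 6.46 − 0.947 = 5.51 V.
k_n = μ_nC_ox · (W/L) = 5.68 mA/V².
V_ov = V_GS − V_t = 2.34 − 0.742 = 1.6 V.
Since V_DS = 5.51 V ≥ V_ov = 1.6 V, the device is in saturation.
I_D = ½ k_n V_ov² = 0.5 × 5.68 × 1.6² = 7.28 mA.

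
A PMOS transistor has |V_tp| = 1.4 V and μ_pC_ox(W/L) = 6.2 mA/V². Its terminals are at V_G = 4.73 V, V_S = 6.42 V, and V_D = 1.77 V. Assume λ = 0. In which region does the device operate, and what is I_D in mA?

V_SG = V_S − V_G = 6.42 − 4.73 = 1.69 V; V_SD = V_S − V_D = 6.42 − 1.77 = 4.65 V.
V_ov = V_SG − |V_tp| = 1.69 − 1.4 = 0.29 V.
Since V_SD = 4.65 V ≥ V_ov = 0.29 V, the device is in saturation.
I_D = ½ k_p V_ov² = 0.5 × 6.2 × 0.29² = 0.261 mA.

Saturation; I_D = 0.261 mA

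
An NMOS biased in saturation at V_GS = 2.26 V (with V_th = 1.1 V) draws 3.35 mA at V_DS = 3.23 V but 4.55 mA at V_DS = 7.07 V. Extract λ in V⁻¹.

λ = 0.134 V⁻¹

With V_GS fixed, I_D ∝ (1 + λ V_DS) in saturation, so I_D2/I_D1 = (1 + λ V_DS2)/(1 + λ V_DS1).
4.55/3.35 = 1.358 = (1 + 7.07 λ)/(1 + 3.23 λ).
Solving: λ (I_D1 V_DS2 − I_D2 V_DS1) = I_D2 − I_D1, so λ = (4.55 − 3.35) / (3.35 × 7.07 − 4.55 × 3.23) = 1.2 / 8.99 = 0.134 V⁻¹.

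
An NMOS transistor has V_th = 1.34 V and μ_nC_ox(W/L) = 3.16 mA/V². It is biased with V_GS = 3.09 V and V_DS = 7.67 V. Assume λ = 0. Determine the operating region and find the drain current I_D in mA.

Saturation; I_D = 4.84 mA

V_ov = V_GS − V_th = 3.09 − 1.34 = 1.75 V.
Since V_DS = 7.67 V ≥ V_ov = 1.75 V, the device is in saturation.
I_D = ½ k_n V_ov² = 0.5 × 3.16 × 1.75² = 4.84 mA.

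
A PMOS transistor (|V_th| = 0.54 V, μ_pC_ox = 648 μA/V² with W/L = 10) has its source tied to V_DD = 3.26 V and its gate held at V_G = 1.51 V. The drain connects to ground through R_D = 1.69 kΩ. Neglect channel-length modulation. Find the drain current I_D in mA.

V_SG = V_DD − V_G = 3.26 − 1.51 = 1.75 V, so V_ov = 1.75 − 0.54 = 1.21 V.
k_p = μ_pC_ox · (W/L) = 6.48 mA/V².
Assume saturation: I_D = ½ k_p V_ov² = 0.5 × 6.48 × 1.21² = 4.74 mA, giving V_SD = V_DD − I_D R_D = 3.26 − 4.74 × 1.69 = -4.76 V.
But -4.76 V < V_ov = 1.21 V, so the device is actually in triode.
In triode I_D = k_p[V_ov V_SD − ½ V_SD²] and I_D = (V_DD − V_SD)/R_D. Equating: 5.48 V_SD² − 14.25 V_SD + 3.26 = 0, giving V_SD = 0.253 V (the root below V_ov).
I_D = (3.26 − 0.253) / 1.69 = 1.78 mA.

I_D = 1.78 mA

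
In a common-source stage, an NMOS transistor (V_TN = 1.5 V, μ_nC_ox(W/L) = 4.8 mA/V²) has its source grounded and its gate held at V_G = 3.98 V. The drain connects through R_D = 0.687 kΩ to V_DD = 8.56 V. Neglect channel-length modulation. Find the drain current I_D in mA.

V_GS = V_G = 3.98 V, so V_ov = 3.98 − 1.5 = 2.48 V.
Assume saturation: I_D = ½ k_n V_ov² = 0.5 × 4.8 × 2.48² = 14.8 mA, giving V_DS = V_DD − I_D R_D = 8.56 − 14.8 × 0.687 = -1.58 V.
But -1.58 V < V_ov = 2.48 V, so the device is actually in triode.
In triode I_D = k_n[V_ov V_DS − ½ V_DS²] and I_D = (V_DD − V_DS)/R_D. Equating: 1.65 V_DS² − 9.178 V_DS + 8.56 = 0, giving V_DS = 1.18 V (the root below V_ov).
I_D = (8.56 − 1.18) / 0.687 = 10.7 mA.

I_D = 10.7 mA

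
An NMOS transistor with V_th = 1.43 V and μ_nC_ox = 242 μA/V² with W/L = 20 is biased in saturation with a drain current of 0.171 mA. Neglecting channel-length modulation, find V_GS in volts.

k_n = μ_nC_ox · (W/L) = 4.84 mA/V².
In saturation I_D = ½ k_n (V_GS − V_th)², so V_GS − V_th = √(2 I_D / k_n) = √(2 × 0.171 / 4.84) = 0.266 V.
V_GS = 1.43 + 0.266 = 1.7 V.

V_GS = 1.70 V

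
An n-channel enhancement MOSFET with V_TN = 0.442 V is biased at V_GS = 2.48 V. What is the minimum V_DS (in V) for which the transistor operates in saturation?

V_DS,sat = 2.04 V

The boundary between triode and saturation is V_DS = V_GS − V_TN = V_ov.
V_ov = 2.48 − 0.442 = 2.04 V.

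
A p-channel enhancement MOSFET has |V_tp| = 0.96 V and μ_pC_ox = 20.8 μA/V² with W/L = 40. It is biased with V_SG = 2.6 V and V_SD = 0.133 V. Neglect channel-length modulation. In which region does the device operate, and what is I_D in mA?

Triode; I_D = 0.174 mA

k_p = μ_pC_ox · (W/L) = 0.832 mA/V².
V_ov = V_SG − |V_tp| = 2.6 − 0.96 = 1.64 V.
Since V_SD = 0.133 V < V_ov = 1.64 V, the device is in the triode region.
I_D = k_p [V_ov · V_SD − ½ V_SD²] = 0.832 × [1.64 × 0.133 − 0.5 × 0.133²] = 0.174 mA.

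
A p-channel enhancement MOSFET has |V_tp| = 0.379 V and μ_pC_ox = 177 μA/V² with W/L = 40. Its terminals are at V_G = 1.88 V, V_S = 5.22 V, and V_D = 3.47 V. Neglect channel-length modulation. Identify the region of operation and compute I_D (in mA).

Triode; I_D = 25.8 mA

V_SG = V_S − V_G = 5.22 − 1.88 = 3.34 V; V_SD = V_S − V_D = 5.22 − 3.47 = 1.75 V.
k_p = μ_pC_ox · (W/L) = 7.08 mA/V².
V_ov = V_SG − |V_tp| = 3.34 − 0.379 = 2.96 V.
Since V_SD = 1.75 V < V_ov = 2.96 V, the device is in the triode region.
I_D = k_p [V_ov · V_SD − ½ V_SD²] = 7.08 × [2.96 × 1.75 − 0.5 × 1.75²] = 25.8 mA.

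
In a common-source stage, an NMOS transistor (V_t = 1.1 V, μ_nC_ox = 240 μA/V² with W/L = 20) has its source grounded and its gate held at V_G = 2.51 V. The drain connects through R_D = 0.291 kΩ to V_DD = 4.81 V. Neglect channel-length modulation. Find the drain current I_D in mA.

I_D = 4.77 mA

V_GS = V_G = 2.51 V, so V_ov = 2.51 − 1.1 = 1.41 V.
k_n = μ_nC_ox · (W/L) = 4.8 mA/V².
Assume saturation: I_D = ½ k_n V_ov² = 0.5 × 4.8 × 1.41² = 4.77 mA, giving V_DS = V_DD − I_D R_D = 4.81 − 4.77 × 0.291 = 3.42 V.
V_DS = 3.42 V ≥ V_ov = 1.41 V, confirming saturation.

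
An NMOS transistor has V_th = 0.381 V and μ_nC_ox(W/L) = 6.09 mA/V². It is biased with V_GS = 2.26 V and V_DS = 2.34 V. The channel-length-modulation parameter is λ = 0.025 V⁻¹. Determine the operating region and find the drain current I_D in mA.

V_ov = V_GS − V_th = 2.26 − 0.381 = 1.88 V.
Since V_DS = 2.34 V ≥ V_ov = 1.88 V, the device is in saturation.
I_D = ½ k_n V_ov² (1 + λ V_DS) = 0.5 × 6.09 × 1.88² × (1 + 0.025 × 2.34) = 11.4 mA.

Saturation; I_D = 11.4 mA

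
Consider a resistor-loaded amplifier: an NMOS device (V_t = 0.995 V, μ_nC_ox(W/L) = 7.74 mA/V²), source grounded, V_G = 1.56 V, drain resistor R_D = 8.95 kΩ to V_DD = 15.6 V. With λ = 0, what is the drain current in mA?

I_D = 1.24 mA

V_GS = V_G = 1.56 V, so V_ov = 1.56 − 0.995 = 0.565 V.
Assume saturation: I_D = ½ k_n V_ov² = 0.5 × 7.74 × 0.565² = 1.24 mA, giving V_DS = V_DD − I_D R_D = 15.6 − 1.24 × 8.95 = 4.54 V.
V_DS = 4.54 V ≥ V_ov = 0.565 V, confirming saturation.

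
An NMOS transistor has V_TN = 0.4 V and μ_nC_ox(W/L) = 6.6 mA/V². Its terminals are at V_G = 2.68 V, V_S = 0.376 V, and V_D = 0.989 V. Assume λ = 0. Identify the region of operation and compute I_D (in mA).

Triode; I_D = 6.46 mA

V_GS = V_G − V_S = 2.68 − 0.376 = 2.3 V; V_DS = V_D − V_S = 0.989 − 0.376 = 0.613 V.
V_ov = V_GS − V_TN = 2.3 − 0.4 = 1.9 V.
Since V_DS = 0.613 V < V_ov = 1.9 V, the device is in the triode region.
I_D = k_n [V_ov · V_DS − ½ V_DS²] = 6.6 × [1.9 × 0.613 − 0.5 × 0.613²] = 6.46 mA.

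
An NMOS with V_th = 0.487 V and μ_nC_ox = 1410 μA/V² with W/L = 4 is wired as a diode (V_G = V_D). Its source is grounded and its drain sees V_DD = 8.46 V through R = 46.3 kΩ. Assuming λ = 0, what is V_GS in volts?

With gate tied to drain, V_GS = V_DS ≥ V_GS − V_th, so the device is in saturation.
k_n = μ_nC_ox · (W/L) = 5.64 mA/V².
KCL at the drain: ½ k_n (V_GS − V_th)² = (V_DD − V_GS)/R.
Let x = V_GS − 0.487. Then 131 x² + x − 7.973 = 0, giving x = 0.243 V (positive root), so V_GS = 0.73 V.
I_D = (V_DD − V_GS)/R = (8.46 − 0.73) / 46.3 = 0.167 mA.

V_GS = 0.730 V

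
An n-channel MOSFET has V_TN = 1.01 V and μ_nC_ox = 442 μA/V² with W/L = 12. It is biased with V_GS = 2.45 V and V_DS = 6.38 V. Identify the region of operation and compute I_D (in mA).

Saturation; I_D = 5.50 mA

k_n = μ_nC_ox · (W/L) = 5.304 mA/V².
V_ov = V_GS − V_TN = 2.45 − 1.01 = 1.44 V.
Since V_DS = 6.38 V ≥ V_ov = 1.44 V, the device is in saturation.
I_D = ½ k_n V_ov² = 0.5 × 5.304 × 1.44² = 5.5 mA.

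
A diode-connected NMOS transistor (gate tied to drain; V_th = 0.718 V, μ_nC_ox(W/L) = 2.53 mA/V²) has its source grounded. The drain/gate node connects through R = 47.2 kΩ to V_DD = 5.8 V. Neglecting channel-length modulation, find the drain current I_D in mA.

With gate tied to drain, V_GS = V_DS ≥ V_GS − V_th, so the device is in saturation.
KCL at the drain: ½ k_n (V_GS − V_th)² = (V_DD − V_GS)/R.
Let x = V_GS − 0.718. Then 59.7 x² + x − 5.082 = 0, giving x = 0.283 V (positive root), so V_GS = 1 V.
I_D = (V_DD − V_GS)/R = (5.8 − 1) / 47.2 = 0.102 mA.

I_D = 0.102 mA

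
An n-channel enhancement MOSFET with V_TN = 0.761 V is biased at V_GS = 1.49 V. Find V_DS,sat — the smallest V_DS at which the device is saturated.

V_DS,sat = 0.729 V

The boundary between triode and saturation is V_DS = V_GS − V_TN = V_ov.
V_ov = 1.49 − 0.761 = 0.729 V.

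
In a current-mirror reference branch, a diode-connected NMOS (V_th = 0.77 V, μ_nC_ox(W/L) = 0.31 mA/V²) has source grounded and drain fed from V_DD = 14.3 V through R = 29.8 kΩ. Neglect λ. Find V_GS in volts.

With gate tied to drain, V_GS = V_DS ≥ V_GS − V_th, so the device is in saturation.
KCL at the drain: ½ k_n (V_GS − V_th)² = (V_DD − V_GS)/R.
Let x = V_GS − 0.77. Then 4.62 x² + x − 13.53 = 0, giving x = 1.61 V (positive root), so V_GS = 2.38 V.
I_D = (V_DD − V_GS)/R = (14.3 − 2.38) / 29.8 = 0.4 mA.

V_GS = 2.38 V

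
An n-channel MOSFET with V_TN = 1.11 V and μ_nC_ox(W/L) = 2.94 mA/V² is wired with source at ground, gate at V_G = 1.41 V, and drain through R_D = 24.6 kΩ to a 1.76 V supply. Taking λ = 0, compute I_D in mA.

V_GS = V_G = 1.41 V, so V_ov = 1.41 − 1.11 = 0.3 V.
Assume saturation: I_D = ½ k_n V_ov² = 0.5 × 2.94 × 0.3² = 0.132 mA, giving V_DS = V_DD − I_D R_D = 1.76 − 0.132 × 24.6 = -1.49 V.
But -1.49 V < V_ov = 0.3 V, so the device is actually in triode.
In triode I_D = k_n[V_ov V_DS − ½ V_DS²] and I_D = (V_DD − V_DS)/R_D. Equating: 36.2 V_DS² − 22.7 V_DS + 1.76 = 0, giving V_DS = 0.0906 V (the root below V_ov).
I_D = (1.76 − 0.0906) / 24.6 = 0.0679 mA.

I_D = 0.0679 mA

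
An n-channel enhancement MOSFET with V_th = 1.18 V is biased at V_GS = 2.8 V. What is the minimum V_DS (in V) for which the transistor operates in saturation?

V_DS,sat = 1.62 V

The boundary between triode and saturation is V_DS = V_GS − V_th = V_ov.
V_ov = 2.8 − 1.18 = 1.62 V.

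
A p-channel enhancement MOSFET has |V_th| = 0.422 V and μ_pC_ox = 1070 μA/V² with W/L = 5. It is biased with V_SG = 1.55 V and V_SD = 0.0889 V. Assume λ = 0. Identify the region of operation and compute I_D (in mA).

k_p = μ_pC_ox · (W/L) = 5.35 mA/V².
V_ov = V_SG − |V_th| = 1.55 − 0.422 = 1.13 V.
Since V_SD = 0.0889 V < V_ov = 1.13 V, the device is in the triode region.
I_D = k_p [V_ov · V_SD − ½ V_SD²] = 5.35 × [1.13 × 0.0889 − 0.5 × 0.0889²] = 0.515 mA.

Triode; I_D = 0.515 mA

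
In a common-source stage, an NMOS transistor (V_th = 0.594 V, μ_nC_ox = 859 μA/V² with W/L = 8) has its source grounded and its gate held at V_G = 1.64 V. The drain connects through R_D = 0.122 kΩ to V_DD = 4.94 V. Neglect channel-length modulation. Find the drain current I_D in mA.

V_GS = V_G = 1.64 V, so V_ov = 1.64 − 0.594 = 1.05 V.
k_n = μ_nC_ox · (W/L) = 6.872 mA/V².
Assume saturation: I_D = ½ k_n V_ov² = 0.5 × 6.872 × 1.05² = 3.76 mA, giving V_DS = V_DD − I_D R_D = 4.94 − 3.76 × 0.122 = 4.48 V.
V_DS = 4.48 V ≥ V_ov = 1.05 V, confirming saturation.

I_D = 3.76 mA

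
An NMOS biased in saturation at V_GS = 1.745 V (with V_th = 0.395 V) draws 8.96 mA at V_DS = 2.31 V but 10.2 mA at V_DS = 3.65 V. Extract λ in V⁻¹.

λ = 0.136 V⁻¹

With V_GS fixed, I_D ∝ (1 + λ V_DS) in saturation, so I_D2/I_D1 = (1 + λ V_DS2)/(1 + λ V_DS1).
10.2/8.96 = 1.138 = (1 + 3.65 λ)/(1 + 2.31 λ).
Solving: λ (I_D1 V_DS2 − I_D2 V_DS1) = I_D2 − I_D1, so λ = (10.2 − 8.96) / (8.96 × 3.65 − 10.2 × 2.31) = 1.24 / 9.14 = 0.136 V⁻¹.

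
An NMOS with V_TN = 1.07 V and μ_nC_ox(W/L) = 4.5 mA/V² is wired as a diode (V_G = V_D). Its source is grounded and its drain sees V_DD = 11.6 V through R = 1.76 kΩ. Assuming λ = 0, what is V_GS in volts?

With gate tied to drain, V_GS = V_DS ≥ V_GS − V_TN, so the device is in saturation.
KCL at the drain: ½ k_n (V_GS − V_TN)² = (V_DD − V_GS)/R.
Let x = V_GS − 1.07. Then 3.96 x² + x − 10.53 = 0, giving x = 1.51 V (positive root), so V_GS = 2.58 V.
I_D = (V_DD − V_GS)/R = (11.6 − 2.58) / 1.76 = 5.13 mA.

V_GS = 2.58 V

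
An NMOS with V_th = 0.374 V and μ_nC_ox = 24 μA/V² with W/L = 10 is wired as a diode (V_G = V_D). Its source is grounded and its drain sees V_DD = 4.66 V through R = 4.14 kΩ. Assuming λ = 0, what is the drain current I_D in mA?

I_D = 0.528 mA

With gate tied to drain, V_GS = V_DS ≥ V_GS − V_th, so the device is in saturation.
k_n = μ_nC_ox · (W/L) = 0.24 mA/V².
KCL at the drain: ½ k_n (V_GS − V_th)² = (V_DD − V_GS)/R.
Let x = V_GS − 0.374. Then 0.497 x² + x − 4.286 = 0, giving x = 2.1 V (positive root), so V_GS = 2.47 V.
I_D = (V_DD − V_GS)/R = (4.66 − 2.47) / 4.14 = 0.528 mA.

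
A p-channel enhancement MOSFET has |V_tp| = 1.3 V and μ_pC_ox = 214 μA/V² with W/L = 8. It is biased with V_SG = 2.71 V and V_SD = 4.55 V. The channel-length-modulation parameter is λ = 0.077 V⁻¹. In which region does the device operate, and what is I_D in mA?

Saturation; I_D = 2.30 mA

k_p = μ_pC_ox · (W/L) = 1.712 mA/V².
V_ov = V_SG − |V_tp| = 2.71 − 1.3 = 1.41 V.
Since V_SD = 4.55 V ≥ V_ov = 1.41 V, the device is in saturation.
I_D = ½ k_p V_ov² (1 + λ V_SD) = 0.5 × 1.712 × 1.41² × (1 + 0.077 × 4.55) = 2.3 mA.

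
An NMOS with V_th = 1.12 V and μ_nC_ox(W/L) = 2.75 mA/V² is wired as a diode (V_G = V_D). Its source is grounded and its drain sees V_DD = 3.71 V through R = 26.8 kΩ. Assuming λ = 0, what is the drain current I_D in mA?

I_D = 0.0872 mA

With gate tied to drain, V_GS = V_DS ≥ V_GS − V_th, so the device is in saturation.
KCL at the drain: ½ k_n (V_GS − V_th)² = (V_DD − V_GS)/R.
Let x = V_GS − 1.12. Then 36.9 x² + x − 2.59 = 0, giving x = 0.252 V (positive root), so V_GS = 1.37 V.
I_D = (V_DD − V_GS)/R = (3.71 − 1.37) / 26.8 = 0.0872 mA.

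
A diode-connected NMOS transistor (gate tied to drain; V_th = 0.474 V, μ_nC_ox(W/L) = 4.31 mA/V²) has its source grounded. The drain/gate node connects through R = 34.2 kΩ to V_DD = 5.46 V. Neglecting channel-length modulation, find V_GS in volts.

V_GS = 0.727 V

With gate tied to drain, V_GS = V_DS ≥ V_GS − V_th, so the device is in saturation.
KCL at the drain: ½ k_n (V_GS − V_th)² = (V_DD − V_GS)/R.
Let x = V_GS − 0.474. Then 73.7 x² + x − 4.986 = 0, giving x = 0.253 V (positive root), so V_GS = 0.727 V.
I_D = (V_DD − V_GS)/R = (5.46 − 0.727) / 34.2 = 0.138 mA.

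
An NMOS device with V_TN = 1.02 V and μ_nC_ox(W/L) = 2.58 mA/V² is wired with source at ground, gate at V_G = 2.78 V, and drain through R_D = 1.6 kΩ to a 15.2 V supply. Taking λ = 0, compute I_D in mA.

I_D = 4.00 mA

V_GS = V_G = 2.78 V, so V_ov = 2.78 − 1.02 = 1.76 V.
Assume saturation: I_D = ½ k_n V_ov² = 0.5 × 2.58 × 1.76² = 4 mA, giving V_DS = V_DD − I_D R_D = 15.2 − 4 × 1.6 = 8.81 V.
V_DS = 8.81 V ≥ V_ov = 1.76 V, confirming saturation.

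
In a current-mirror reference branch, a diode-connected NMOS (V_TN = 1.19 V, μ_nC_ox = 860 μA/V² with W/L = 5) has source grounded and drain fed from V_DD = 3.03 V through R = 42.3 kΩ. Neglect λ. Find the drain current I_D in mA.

With gate tied to drain, V_GS = V_DS ≥ V_GS − V_TN, so the device is in saturation.
k_n = μ_nC_ox · (W/L) = 4.3 mA/V².
KCL at the drain: ½ k_n (V_GS − V_TN)² = (V_DD − V_GS)/R.
Let x = V_GS − 1.19. Then 90.9 x² + x − 1.84 = 0, giving x = 0.137 V (positive root), so V_GS = 1.33 V.
I_D = (V_DD − V_GS)/R = (3.03 − 1.33) / 42.3 = 0.0403 mA.

I_D = 0.0403 mA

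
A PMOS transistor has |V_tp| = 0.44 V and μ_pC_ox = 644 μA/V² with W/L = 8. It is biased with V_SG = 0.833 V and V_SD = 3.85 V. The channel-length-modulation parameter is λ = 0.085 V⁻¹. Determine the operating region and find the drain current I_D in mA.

Saturation; I_D = 0.528 mA

k_p = μ_pC_ox · (W/L) = 5.152 mA/V².
V_ov = V_SG − |V_tp| = 0.833 − 0.44 = 0.393 V.
Since V_SD = 3.85 V ≥ V_ov = 0.393 V, the device is in saturation.
I_D = ½ k_p V_ov² (1 + λ V_SD) = 0.5 × 5.152 × 0.393² × (1 + 0.085 × 3.85) = 0.528 mA.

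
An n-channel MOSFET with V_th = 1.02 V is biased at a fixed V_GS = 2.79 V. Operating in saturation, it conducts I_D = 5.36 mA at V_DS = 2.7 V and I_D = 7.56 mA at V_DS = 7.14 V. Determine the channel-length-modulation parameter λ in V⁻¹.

With V_GS fixed, I_D ∝ (1 + λ V_DS) in saturation, so I_D2/I_D1 = (1 + λ V_DS2)/(1 + λ V_DS1).
7.56/5.36 = 1.41 = (1 + 7.14 λ)/(1 + 2.7 λ).
Solving: λ (I_D1 V_DS2 − I_D2 V_DS1) = I_D2 − I_D1, so λ = (7.56 − 5.36) / (5.36 × 7.14 − 7.56 × 2.7) = 2.2 / 17.9 = 0.123 V⁻¹.

λ = 0.123 V⁻¹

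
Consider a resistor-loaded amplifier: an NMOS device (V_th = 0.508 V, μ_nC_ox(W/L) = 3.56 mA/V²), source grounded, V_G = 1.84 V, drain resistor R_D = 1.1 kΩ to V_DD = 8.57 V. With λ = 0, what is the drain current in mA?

I_D = 3.16 mA

V_GS = V_G = 1.84 V, so V_ov = 1.84 − 0.508 = 1.33 V.
Assume saturation: I_D = ½ k_n V_ov² = 0.5 × 3.56 × 1.33² = 3.16 mA, giving V_DS = V_DD − I_D R_D = 8.57 − 3.16 × 1.1 = 5.1 V.
V_DS = 5.1 V ≥ V_ov = 1.33 V, confirming saturation.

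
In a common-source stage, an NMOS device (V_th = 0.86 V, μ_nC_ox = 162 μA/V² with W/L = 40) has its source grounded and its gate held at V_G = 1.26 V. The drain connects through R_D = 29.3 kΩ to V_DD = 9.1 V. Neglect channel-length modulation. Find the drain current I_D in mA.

V_GS = V_G = 1.26 V, so V_ov = 1.26 − 0.86 = 0.4 V.
k_n = μ_nC_ox · (W/L) = 6.48 mA/V².
Assume saturation: I_D = ½ k_n V_ov² = 0.5 × 6.48 × 0.4² = 0.518 mA, giving V_DS = V_DD − I_D R_D = 9.1 − 0.518 × 29.3 = -6.09 V.
But -6.09 V < V_ov = 0.4 V, so the device is actually in triode.
In triode I_D = k_n[V_ov V_DS − ½ V_DS²] and I_D = (V_DD − V_DS)/R_D. Equating: 94.9 V_DS² − 76.95 V_DS + 9.1 = 0, giving V_DS = 0.144 V (the root below V_ov).
I_D = (9.1 − 0.144) / 29.3 = 0.306 mA.

I_D = 0.306 mA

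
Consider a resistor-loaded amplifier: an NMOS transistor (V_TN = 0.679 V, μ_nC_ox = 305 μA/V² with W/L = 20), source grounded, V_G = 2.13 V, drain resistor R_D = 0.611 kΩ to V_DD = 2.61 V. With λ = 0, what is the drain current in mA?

I_D = 3.50 mA

V_GS = V_G = 2.13 V, so V_ov = 2.13 − 0.679 = 1.45 V.
k_n = μ_nC_ox · (W/L) = 6.1 mA/V².
Assume saturation: I_D = ½ k_n V_ov² = 0.5 × 6.1 × 1.45² = 6.42 mA, giving V_DS = V_DD − I_D R_D = 2.61 − 6.42 × 0.611 = -1.31 V.
But -1.31 V < V_ov = 1.45 V, so the device is actually in triode.
In triode I_D = k_n[V_ov V_DS − ½ V_DS²] and I_D = (V_DD − V_DS)/R_D. Equating: 1.86 V_DS² − 6.408 V_DS + 2.61 = 0, giving V_DS = 0.472 V (the root below V_ov).
I_D = (2.61 − 0.472) / 0.611 = 3.5 mA.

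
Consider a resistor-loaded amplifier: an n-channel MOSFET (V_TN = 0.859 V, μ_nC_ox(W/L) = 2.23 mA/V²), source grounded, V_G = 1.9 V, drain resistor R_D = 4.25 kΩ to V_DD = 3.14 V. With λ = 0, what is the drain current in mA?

I_D = 0.659 mA

V_GS = V_G = 1.9 V, so V_ov = 1.9 − 0.859 = 1.04 V.
Assume saturation: I_D = ½ k_n V_ov² = 0.5 × 2.23 × 1.04² = 1.21 mA, giving V_DS = V_DD − I_D R_D = 3.14 − 1.21 × 4.25 = -2 V.
But -2 V < V_ov = 1.04 V, so the device is actually in triode.
In triode I_D = k_n[V_ov V_DS − ½ V_DS²] and I_D = (V_DD − V_DS)/R_D. Equating: 4.74 V_DS² − 10.87 V_DS + 3.14 = 0, giving V_DS = 0.339 V (the root below V_ov).
I_D = (3.14 − 0.339) / 4.25 = 0.659 mA.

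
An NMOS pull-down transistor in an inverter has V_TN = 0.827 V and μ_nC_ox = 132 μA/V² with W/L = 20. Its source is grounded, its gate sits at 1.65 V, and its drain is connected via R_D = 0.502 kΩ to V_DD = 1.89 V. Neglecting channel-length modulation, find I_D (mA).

V_GS = V_G = 1.65 V, so V_ov = 1.65 − 0.827 = 0.823 V.
k_n = μ_nC_ox · (W/L) = 2.64 mA/V².
Assume saturation: I_D = ½ k_n V_ov² = 0.5 × 2.64 × 0.823² = 0.894 mA, giving V_DS = V_DD − I_D R_D = 1.89 − 0.894 × 0.502 = 1.44 V.
V_DS = 1.44 V ≥ V_ov = 0.823 V, confirming saturation.

I_D = 0.894 mA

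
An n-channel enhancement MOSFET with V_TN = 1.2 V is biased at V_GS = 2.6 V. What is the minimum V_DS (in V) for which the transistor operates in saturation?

The boundary between triode and saturation is V_DS = V_GS − V_TN = V_ov.
V_ov = 2.6 − 1.2 = 1.4 V.

V_DS,sat = 1.40 V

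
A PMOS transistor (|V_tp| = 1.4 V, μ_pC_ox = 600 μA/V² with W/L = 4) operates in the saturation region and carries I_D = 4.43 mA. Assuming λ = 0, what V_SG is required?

V_SG = 3.32 V

k_p = μ_pC_ox · (W/L) = 2.4 mA/V².
In saturation I_D = ½ k_p (V_SG − |V_tp|)², so V_SG − |V_tp| = √(2 I_D / k_p) = √(2 × 4.43 / 2.4) = 1.92 V.
V_SG = 1.4 + 1.92 = 3.32 V.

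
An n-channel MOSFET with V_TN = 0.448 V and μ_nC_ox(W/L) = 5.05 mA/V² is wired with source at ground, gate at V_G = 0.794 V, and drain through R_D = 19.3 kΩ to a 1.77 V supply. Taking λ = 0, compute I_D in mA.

V_GS = V_G = 0.794 V, so V_ov = 0.794 − 0.448 = 0.346 V.
Assume saturation: I_D = ½ k_n V_ov² = 0.5 × 5.05 × 0.346² = 0.302 mA, giving V_DS = V_DD − I_D R_D = 1.77 − 0.302 × 19.3 = -4.06 V.
But -4.06 V < V_ov = 0.346 V, so the device is actually in triode.
In triode I_D = k_n[V_ov V_DS − ½ V_DS²] and I_D = (V_DD − V_DS)/R_D. Equating: 48.7 V_DS² − 34.72 V_DS + 1.77 = 0, giving V_DS = 0.0553 V (the root below V_ov).
I_D = (1.77 − 0.0553) / 19.3 = 0.0888 mA.

I_D = 0.0888 mA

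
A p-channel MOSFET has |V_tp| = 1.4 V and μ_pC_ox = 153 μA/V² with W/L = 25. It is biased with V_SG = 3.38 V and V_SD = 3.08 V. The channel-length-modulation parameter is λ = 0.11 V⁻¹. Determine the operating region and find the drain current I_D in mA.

Saturation; I_D = 10.0 mA

k_p = μ_pC_ox · (W/L) = 3.825 mA/V².
V_ov = V_SG − |V_tp| = 3.38 − 1.4 = 1.98 V.
Since V_SD = 3.08 V ≥ V_ov = 1.98 V, the device is in saturation.
I_D = ½ k_p V_ov² (1 + λ V_SD) = 0.5 × 3.825 × 1.98² × (1 + 0.11 × 3.08) = 10 mA.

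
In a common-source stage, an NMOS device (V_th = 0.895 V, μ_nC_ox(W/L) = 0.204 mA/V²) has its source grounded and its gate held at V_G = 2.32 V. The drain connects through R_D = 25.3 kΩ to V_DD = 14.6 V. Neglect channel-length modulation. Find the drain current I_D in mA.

V_GS = V_G = 2.32 V, so V_ov = 2.32 − 0.895 = 1.42 V.
Assume saturation: I_D = ½ k_n V_ov² = 0.5 × 0.204 × 1.42² = 0.207 mA, giving V_DS = V_DD − I_D R_D = 14.6 − 0.207 × 25.3 = 9.36 V.
V_DS = 9.36 V ≥ V_ov = 1.42 V, confirming saturation.

I_D = 0.207 mA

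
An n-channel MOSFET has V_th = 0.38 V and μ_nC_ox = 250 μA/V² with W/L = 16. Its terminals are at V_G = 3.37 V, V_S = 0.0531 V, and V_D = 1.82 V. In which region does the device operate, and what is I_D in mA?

Triode; I_D = 14.5 mA

V_GS = V_G − V_S = 3.37 − 0.0531 = 3.32 V; V_DS = V_D − V_S = 1.82 − 0.0531 = 1.77 V.
k_n = μ_nC_ox · (W/L) = 4 mA/V².
V_ov = V_GS − V_th = 3.32 − 0.38 = 2.94 V.
Since V_DS = 1.77 V < V_ov = 2.94 V, the device is in the triode region.
I_D = k_n [V_ov · V_DS − ½ V_DS²] = 4 × [2.94 × 1.77 − 0.5 × 1.77²] = 14.5 mA.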